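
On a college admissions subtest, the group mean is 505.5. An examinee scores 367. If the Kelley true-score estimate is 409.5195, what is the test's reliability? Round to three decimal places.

0.693

T̂ = ρX + (1 − ρ)μ  ⇒  T̂ − μ = ρ(X − μ)
ρ = (T̂ − μ)/(X − μ) = (409.5195 − 505.5) / (367 − 505.5) = -95.9805 / -138.5 = 0.69300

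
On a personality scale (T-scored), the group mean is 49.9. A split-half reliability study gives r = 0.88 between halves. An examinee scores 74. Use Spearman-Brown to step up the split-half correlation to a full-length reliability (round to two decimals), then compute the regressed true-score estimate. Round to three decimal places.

Spearman-Brown: ρ = 2r/(1 + r) = 2(0.88)/(1 + 0.88) = 1.760/1.88 = 0.9362 → 0.94
T̂ = 0.94(74) + 0.06(49.9) = 69.56 + 2.994 = 72.5540 → 72.554

72.554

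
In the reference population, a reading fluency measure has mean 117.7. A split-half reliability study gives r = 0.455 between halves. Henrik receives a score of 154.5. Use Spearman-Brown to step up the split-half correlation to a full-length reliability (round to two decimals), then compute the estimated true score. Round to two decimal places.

Spearman-Brown: ρ = 2r/(1 + r) = 2(0.455)/(1 + 0.455) = 0.9100/1.455 = 0.6254 → 0.63
T̂ = ρX + (1 − ρ)μ
  = 0.63 × 154.5 + 0.37 × 117.7
  = 97.335 + 43.549
  = 140.884
  ≈ 140.88

140.88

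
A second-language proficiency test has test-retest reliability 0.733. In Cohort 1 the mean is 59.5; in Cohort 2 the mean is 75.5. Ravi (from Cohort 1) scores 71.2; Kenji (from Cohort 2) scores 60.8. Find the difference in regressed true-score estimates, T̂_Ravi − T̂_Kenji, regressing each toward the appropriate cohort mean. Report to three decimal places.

T̂_Ravi = 0.733(71.2) + 0.267(59.5) = 68.07610
T̂_Kenji = 0.733(60.8) + 0.267(75.5) = 64.72490
Difference = 68.07610 − 64.72490 = 3.35120

3.351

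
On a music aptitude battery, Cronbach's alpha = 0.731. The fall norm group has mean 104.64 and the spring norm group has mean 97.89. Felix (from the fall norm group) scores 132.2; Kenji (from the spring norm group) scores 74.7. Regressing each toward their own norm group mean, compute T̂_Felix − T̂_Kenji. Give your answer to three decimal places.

43.848

T̂_Felix = 0.731(132.2) + 0.269(104.64) = 124.78636
T̂_Kenji = 0.731(74.7) + 0.269(97.89) = 80.93811
Difference = 124.78636 − 80.93811 = 43.84825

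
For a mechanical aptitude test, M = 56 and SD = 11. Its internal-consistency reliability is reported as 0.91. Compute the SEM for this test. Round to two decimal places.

SEM = SD · √(1 − ρ) = 11 × √0.09 = 11 × 0.3000 = 3.300

3.30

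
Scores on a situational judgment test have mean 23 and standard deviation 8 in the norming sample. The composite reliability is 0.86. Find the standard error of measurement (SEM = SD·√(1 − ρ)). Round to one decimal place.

3.0

SEM = SD · √(1 − ρ) = 8 × √0.14 = 8 × 0.3742 = 2.993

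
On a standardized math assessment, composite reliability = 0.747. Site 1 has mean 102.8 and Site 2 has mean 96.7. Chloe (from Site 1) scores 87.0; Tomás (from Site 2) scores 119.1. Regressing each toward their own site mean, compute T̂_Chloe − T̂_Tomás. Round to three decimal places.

-22.435

T̂_Chloe = 0.747(87.0) + 0.253(102.8) = 90.99740
T̂_Tomás = 0.747(119.1) + 0.253(96.7) = 113.43280
Difference = 90.99740 − 113.43280 = -22.43540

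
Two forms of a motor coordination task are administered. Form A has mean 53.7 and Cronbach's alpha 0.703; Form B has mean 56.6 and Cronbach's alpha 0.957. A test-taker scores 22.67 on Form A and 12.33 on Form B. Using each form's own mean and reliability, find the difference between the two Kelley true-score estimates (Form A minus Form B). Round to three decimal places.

T̂_A = 0.703(22.67) + 0.297(53.7) = 31.88591
T̂_B = 0.957(12.33) + 0.043(56.6) = 14.23361
T̂_A − T̂_B = 17.65230

17.652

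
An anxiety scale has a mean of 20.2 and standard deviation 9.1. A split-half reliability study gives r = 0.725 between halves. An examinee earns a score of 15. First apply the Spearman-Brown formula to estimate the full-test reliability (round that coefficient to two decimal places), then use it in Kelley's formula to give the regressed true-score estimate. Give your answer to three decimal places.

15.832

Spearman-Brown: ρ = 2r/(1 + r) = 2(0.725)/(1 + 0.725) = 1.4500/1.725 = 0.8406 → 0.84
Weight the observed score by reliability and the mean by (1 − reliability): T̂ = 0.84·15 + 0.16·20.2 = 12.60 + 3.232 = 15.8320.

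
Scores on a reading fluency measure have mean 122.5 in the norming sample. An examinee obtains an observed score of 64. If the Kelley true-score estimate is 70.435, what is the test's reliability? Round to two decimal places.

T̂ = ρX + (1 − ρ)μ  ⇒  T̂ − μ = ρ(X − μ)
ρ = (T̂ − μ)/(X − μ) = (70.435 − 122.5) / (64 − 122.5) = -52.065 / -58.5 = 0.8900

0.89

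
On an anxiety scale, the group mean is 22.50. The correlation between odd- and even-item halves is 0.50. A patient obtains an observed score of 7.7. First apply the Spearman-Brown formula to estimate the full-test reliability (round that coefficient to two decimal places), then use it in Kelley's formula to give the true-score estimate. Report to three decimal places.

Spearman-Brown: ρ = 2r/(1 + r) = 2(0.50)/(1 + 0.50) = 1.000/1.50 = 0.6667 → 0.67
T̂ = 0.67(7.7) + 0.33(22.50) = 5.159 + 7.4250 = 12.5840 → 12.584

12.584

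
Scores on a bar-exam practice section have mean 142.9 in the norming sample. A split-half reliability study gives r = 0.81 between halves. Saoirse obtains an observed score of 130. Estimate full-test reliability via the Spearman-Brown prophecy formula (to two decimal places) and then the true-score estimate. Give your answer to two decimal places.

131.29

Spearman-Brown: ρ = 2r/(1 + r) = 2(0.81)/(1 + 0.81) = 1.620/1.81 = 0.8950 → 0.90
T̂ = ρX + (1 − ρ)μ
  = 0.90 × 130 + 0.10 × 142.9
  = 117.00 + 14.290
  = 131.290
  ≈ 131.29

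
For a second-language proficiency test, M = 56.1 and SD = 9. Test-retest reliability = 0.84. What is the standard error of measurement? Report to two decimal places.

3.60

SEM = SD · √(1 − ρ) = 9 × √0.16 = 9 × 0.4000 = 3.600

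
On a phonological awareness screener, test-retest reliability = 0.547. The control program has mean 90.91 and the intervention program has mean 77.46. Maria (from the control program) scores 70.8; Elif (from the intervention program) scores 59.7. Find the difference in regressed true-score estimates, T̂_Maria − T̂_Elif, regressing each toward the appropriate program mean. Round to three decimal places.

12.165

T̂_Maria = 0.547(70.8) + 0.453(90.91) = 79.90983
T̂_Elif = 0.547(59.7) + 0.453(77.46) = 67.74528
Difference = 79.90983 − 67.74528 = 12.16455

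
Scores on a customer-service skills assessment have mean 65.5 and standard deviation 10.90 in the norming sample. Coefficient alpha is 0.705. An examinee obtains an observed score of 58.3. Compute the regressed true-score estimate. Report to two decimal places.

T̂ = ρX + (1 − ρ)μ
  = 0.705 × 58.3 + 0.295 × 65.5
  = 41.1015 + 19.3225
  = 60.424
  ≈ 60.42

60.42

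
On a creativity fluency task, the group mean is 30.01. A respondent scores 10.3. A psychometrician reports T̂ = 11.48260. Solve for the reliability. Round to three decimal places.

T̂ = ρX + (1 − ρ)μ  ⇒  T̂ − μ = ρ(X − μ)
ρ = (T̂ − μ)/(X − μ) = (11.48260 − 30.01) / (10.3 − 30.01) = -18.52740 / -19.71 = 0.94000

0.940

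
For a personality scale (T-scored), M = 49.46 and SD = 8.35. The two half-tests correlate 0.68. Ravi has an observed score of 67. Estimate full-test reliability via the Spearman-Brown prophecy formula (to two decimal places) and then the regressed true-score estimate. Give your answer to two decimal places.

63.67

Spearman-Brown: ρ = 2r/(1 + r) = 2(0.68)/(1 + 0.68) = 1.360/1.68 = 0.8095 → 0.81
Kelley's formula gives T̂ = 0.81·67 + 0.19·49.46 = 54.27 + 9.3974 = 63.667.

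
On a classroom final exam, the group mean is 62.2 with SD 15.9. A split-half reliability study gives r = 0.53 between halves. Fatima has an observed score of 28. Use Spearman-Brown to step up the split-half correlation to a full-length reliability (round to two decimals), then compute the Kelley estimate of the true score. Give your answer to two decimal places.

Spearman-Brown: ρ = 2r/(1 + r) = 2(0.53)/(1 + 0.53) = 1.060/1.53 = 0.6928 → 0.69
T̂ = 0.69(28) + 0.31(62.2) = 19.32 + 19.282 = 38.602 → 38.60

38.60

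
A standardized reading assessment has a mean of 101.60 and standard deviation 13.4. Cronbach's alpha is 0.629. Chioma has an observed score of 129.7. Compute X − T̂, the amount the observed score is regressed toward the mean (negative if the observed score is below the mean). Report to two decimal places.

Weight the observed score by reliability and the mean by (1 − reliability): T̂ = 0.629·129.7 + 0.371·101.60 = 81.5813 + 37.69360 = 119.2749.
X − T̂ = 129.7 − 119.275 = 10.425 → 10.43

10.43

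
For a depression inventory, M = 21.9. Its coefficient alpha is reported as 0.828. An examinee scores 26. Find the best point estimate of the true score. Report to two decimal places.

25.29

T̂ = ρX + (1 − ρ)μ
  = 0.828 × 26 + 0.172 × 21.9
  = 21.528 + 3.7668
  = 25.295
  ≈ 25.29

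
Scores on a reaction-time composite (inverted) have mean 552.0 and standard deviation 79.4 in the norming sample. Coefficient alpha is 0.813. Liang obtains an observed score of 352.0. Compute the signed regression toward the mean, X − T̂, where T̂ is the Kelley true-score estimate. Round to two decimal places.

-37.40

T̂ = 0.813(352.0) + 0.187(552.0) = 286.1760 + 103.2240 = 389.4000 → 389.400
X − T̂ = 352.0 − 389.400 = -37.400 → -37.40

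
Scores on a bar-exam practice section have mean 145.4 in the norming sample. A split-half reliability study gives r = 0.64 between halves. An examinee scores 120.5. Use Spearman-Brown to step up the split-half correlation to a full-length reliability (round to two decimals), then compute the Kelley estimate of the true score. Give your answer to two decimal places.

Spearman-Brown: ρ = 2r/(1 + r) = 2(0.64)/(1 + 0.64) = 1.280/1.64 = 0.7805 → 0.78
T̂ = ρX + (1 − ρ)μ
  = 0.78 × 120.5 + 0.22 × 145.4
  = 93.990 + 31.988
  = 125.978
  ≈ 125.98

125.98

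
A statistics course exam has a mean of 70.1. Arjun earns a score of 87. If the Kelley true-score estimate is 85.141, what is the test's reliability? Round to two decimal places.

T̂ = ρX + (1 − ρ)μ  ⇒  T̂ − μ = ρ(X − μ)
ρ = (T̂ − μ)/(X − μ) = (85.141 − 70.1) / (87 − 70.1) = 15.041 / 16.9 = 0.8900

0.89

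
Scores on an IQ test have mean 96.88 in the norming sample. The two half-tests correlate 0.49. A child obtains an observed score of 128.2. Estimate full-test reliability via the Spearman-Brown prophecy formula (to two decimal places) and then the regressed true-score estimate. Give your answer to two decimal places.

117.55

Spearman-Brown: ρ = 2r/(1 + r) = 2(0.49)/(1 + 0.49) = 0.980/1.49 = 0.6577 → 0.66
T̂ = 0.66(128.2) + 0.34(96.88) = 84.612 + 32.9392 = 117.551 → 117.55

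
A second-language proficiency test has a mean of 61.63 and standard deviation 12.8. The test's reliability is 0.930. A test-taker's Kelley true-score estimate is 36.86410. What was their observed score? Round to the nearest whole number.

T̂ = ρX + (1 − ρ)μ  ⇒  X = (T̂ − (1 − ρ)μ) / ρ
X = (36.86410 − 0.070 × 61.63) / 0.930 = (36.86410 − 4.31410) / 0.930 = 32.55000 / 0.930 = 35.00

35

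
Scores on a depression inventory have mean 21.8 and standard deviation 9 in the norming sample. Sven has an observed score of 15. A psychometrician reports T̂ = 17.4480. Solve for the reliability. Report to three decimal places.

T̂ = ρX + (1 − ρ)μ  ⇒  T̂ − μ = ρ(X − μ)
ρ = (T̂ − μ)/(X − μ) = (17.4480 − 21.8) / (15 − 21.8) = -4.3520 / -6.8 = 0.64000

0.640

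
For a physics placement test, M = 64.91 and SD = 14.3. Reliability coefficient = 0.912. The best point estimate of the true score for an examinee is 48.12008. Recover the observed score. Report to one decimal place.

46.5

T̂ = ρX + (1 − ρ)μ  ⇒  X = (T̂ − (1 − ρ)μ) / ρ
X = (48.12008 − 0.088 × 64.91) / 0.912 = (48.12008 − 5.71208) / 0.912 = 42.40800 / 0.912 = 46.500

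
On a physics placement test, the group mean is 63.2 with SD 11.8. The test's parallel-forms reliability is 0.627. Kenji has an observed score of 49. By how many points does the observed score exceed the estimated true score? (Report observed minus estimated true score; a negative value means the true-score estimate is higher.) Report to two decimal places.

T̂ = ρX + (1 − ρ)μ
  = 0.627 × 49 + 0.373 × 63.2
  = 30.723 + 23.5736
  = 54.2966
  ≈ 54.297
X − T̂ = 49 − 54.297 = -5.297 → -5.30

-5.30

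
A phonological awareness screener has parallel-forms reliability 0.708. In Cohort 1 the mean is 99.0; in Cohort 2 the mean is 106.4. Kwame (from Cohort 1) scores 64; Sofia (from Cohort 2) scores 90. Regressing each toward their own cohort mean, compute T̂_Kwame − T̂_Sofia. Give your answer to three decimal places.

-20.569

T̂_Kwame = 0.708(64) + 0.292(99.0) = 74.22000
T̂_Sofia = 0.708(90) + 0.292(106.4) = 94.78880
Difference = 74.22000 − 94.78880 = -20.56880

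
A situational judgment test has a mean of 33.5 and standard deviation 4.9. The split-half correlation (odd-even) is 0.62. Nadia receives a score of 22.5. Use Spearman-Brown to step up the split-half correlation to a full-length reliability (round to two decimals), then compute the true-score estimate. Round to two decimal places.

Spearman-Brown: ρ = 2r/(1 + r) = 2(0.62)/(1 + 0.62) = 1.240/1.62 = 0.7654 → 0.77
Kelley's formula gives T̂ = 0.77·22.5 + 0.23·33.5 = 17.325 + 7.705 = 25.030.

25.03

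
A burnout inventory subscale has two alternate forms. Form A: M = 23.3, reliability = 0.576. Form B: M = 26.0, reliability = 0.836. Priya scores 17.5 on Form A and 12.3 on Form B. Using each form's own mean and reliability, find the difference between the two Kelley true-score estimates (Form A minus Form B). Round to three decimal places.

T̂_A = 0.576(17.5) + 0.424(23.3) = 19.95920
T̂_B = 0.836(12.3) + 0.164(26.0) = 14.54680
T̂_A − T̂_B = 5.41240

5.412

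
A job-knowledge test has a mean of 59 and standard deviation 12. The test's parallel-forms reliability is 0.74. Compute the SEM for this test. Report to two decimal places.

6.12

SEM = SD · √(1 − ρ) = 12 × √0.26 = 12 × 0.5099 = 6.119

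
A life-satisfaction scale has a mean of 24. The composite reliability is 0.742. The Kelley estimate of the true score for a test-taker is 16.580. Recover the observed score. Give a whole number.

T̂ = ρX + (1 − ρ)μ  ⇒  X = (T̂ − (1 − ρ)μ) / ρ
X = (16.580 − 0.258 × 24) / 0.742 = (16.580 − 6.192) / 0.742 = 10.388 / 0.742 = 14.00

14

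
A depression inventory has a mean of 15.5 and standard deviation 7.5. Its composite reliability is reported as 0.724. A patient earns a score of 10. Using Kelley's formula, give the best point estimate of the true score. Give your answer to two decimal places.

11.52

T̂ = ρX + (1 − ρ)μ
  = 0.724 × 10 + 0.276 × 15.5
  = 7.240 + 4.2780
  = 11.518
  ≈ 11.52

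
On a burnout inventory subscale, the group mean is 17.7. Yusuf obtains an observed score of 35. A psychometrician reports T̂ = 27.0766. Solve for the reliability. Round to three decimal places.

0.542

T̂ = ρX + (1 − ρ)μ  ⇒  T̂ − μ = ρ(X − μ)
ρ = (T̂ − μ)/(X − μ) = (27.0766 − 17.7) / (35 − 17.7) = 9.3766 / 17.3 = 0.54200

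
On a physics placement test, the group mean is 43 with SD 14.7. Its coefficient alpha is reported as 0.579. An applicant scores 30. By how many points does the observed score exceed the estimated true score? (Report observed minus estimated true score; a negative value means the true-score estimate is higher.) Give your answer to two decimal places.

T̂ = 0.579(30) + 0.421(43) = 17.370 + 18.103 = 35.4730 → 35.473
X − T̂ = 30 − 35.473 = -5.473 → -5.47

-5.47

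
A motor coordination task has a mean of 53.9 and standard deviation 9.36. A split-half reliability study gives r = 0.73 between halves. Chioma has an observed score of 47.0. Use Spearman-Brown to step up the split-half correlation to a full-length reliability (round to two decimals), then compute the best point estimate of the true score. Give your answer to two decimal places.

Spearman-Brown: ρ = 2r/(1 + r) = 2(0.73)/(1 + 0.73) = 1.460/1.73 = 0.8439 → 0.84
Regress the observed score toward the mean by the unreliability: T̂ = 0.84·47.0 + 0.16·53.9 = 39.480 + 8.624 = 48.104.

48.10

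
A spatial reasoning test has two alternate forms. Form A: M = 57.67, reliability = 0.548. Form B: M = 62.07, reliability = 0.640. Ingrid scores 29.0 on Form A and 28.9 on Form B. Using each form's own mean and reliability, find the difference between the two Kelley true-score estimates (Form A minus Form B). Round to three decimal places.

1.118

T̂_A = 0.548(29.0) + 0.452(57.67) = 41.95884
T̂_B = 0.640(28.9) + 0.360(62.07) = 40.84120
T̂_A − T̂_B = 1.11764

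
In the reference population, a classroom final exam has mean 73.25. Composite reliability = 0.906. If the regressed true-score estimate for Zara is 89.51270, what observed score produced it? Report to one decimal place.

T̂ = ρX + (1 − ρ)μ  ⇒  X = (T̂ − (1 − ρ)μ) / ρ
X = (89.51270 − 0.094 × 73.25) / 0.906 = (89.51270 − 6.88550) / 0.906 = 82.62720 / 0.906 = 91.200

91.2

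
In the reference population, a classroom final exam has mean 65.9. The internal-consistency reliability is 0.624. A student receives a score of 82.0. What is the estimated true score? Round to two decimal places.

75.95

Weight the observed score by reliability and the mean by (1 − reliability): T̂ = 0.624·82.0 + 0.376·65.9 = 51.1680 + 24.7784 = 75.946.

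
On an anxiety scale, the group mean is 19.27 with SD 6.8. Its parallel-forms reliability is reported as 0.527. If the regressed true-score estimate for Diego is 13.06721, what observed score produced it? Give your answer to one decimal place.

7.5

T̂ = ρX + (1 − ρ)μ  ⇒  X = (T̂ − (1 − ρ)μ) / ρ
X = (13.06721 − 0.473 × 19.27) / 0.527 = (13.06721 − 9.11471) / 0.527 = 3.95250 / 0.527 = 7.500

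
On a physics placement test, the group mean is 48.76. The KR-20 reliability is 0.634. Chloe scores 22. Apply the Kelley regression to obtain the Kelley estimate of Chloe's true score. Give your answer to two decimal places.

31.79

T̂ = 0.634(22) + 0.366(48.76) = 13.948 + 17.84616 = 31.794 → 31.79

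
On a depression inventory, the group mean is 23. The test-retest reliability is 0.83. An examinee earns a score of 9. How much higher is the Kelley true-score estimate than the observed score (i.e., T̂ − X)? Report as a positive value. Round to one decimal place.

Weight the observed score by reliability and the mean by (1 − reliability): T̂ = 0.83·9 + 0.17·23 = 7.47 + 3.91 = 11.380.
T̂ − X = 11.38 − 9 = 2.38 → 2.4

2.4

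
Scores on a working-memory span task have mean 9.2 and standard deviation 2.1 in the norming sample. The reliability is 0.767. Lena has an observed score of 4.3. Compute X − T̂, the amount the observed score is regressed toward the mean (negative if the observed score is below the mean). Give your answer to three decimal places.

-1.142

Weight the observed score by reliability and the mean by (1 − reliability): T̂ = 0.767·4.3 + 0.233·9.2 = 3.2981 + 2.1436 = 5.44170.
X − T̂ = 4.3 − 5.4417 = -1.1417 → -1.142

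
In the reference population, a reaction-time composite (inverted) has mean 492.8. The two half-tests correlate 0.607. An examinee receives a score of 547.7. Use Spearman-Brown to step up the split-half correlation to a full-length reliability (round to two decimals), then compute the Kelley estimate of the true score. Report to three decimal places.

Spearman-Brown: ρ = 2r/(1 + r) = 2(0.607)/(1 + 0.607) = 1.2140/1.607 = 0.7554 → 0.76
Regress the observed score toward the mean by the unreliability: T̂ = 0.76·547.7 + 0.24·492.8 = 416.252 + 118.272 = 534.5240.

534.524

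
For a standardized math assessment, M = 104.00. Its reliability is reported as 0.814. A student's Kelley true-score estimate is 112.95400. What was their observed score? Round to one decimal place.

T̂ = ρX + (1 − ρ)μ  ⇒  X = (T̂ − (1 − ρ)μ) / ρ
X = (112.95400 − 0.186 × 104.00) / 0.814 = (112.95400 − 19.34400) / 0.814 = 93.61000 / 0.814 = 115.000

115.0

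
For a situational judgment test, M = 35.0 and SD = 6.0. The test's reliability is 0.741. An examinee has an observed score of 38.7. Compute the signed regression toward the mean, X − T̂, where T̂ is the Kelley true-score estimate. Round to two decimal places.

0.96

T̂ = ρX + (1 − ρ)μ
  = 0.741 × 38.7 + 0.259 × 35.0
  = 28.6767 + 9.0650
  = 37.7417
  ≈ 37.742
X − T̂ = 38.7 − 37.742 = 0.958 → 0.96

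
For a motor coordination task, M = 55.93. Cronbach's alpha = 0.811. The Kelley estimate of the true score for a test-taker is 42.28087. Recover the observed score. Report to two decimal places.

39.10

T̂ = ρX + (1 − ρ)μ  ⇒  X = (T̂ − (1 − ρ)μ) / ρ
X = (42.28087 − 0.189 × 55.93) / 0.811 = (42.28087 − 10.57077) / 0.811 = 31.71010 / 0.811 = 39.1000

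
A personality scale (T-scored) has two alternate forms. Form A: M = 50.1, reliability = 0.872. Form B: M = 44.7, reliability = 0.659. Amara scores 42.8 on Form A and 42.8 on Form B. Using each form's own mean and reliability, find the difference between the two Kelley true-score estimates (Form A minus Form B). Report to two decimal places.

0.29

T̂_A = 0.872(42.8) + 0.128(50.1) = 43.7344
T̂_B = 0.659(42.8) + 0.341(44.7) = 43.4479
T̂_A − T̂_B = 0.2865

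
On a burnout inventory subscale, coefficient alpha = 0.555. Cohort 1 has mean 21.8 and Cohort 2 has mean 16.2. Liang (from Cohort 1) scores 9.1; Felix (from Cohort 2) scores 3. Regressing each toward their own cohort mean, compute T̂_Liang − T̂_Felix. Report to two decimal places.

T̂_Liang = 0.555(9.1) + 0.445(21.8) = 14.7515
T̂_Felix = 0.555(3) + 0.445(16.2) = 8.8740
Difference = 14.7515 − 8.8740 = 5.8775

5.88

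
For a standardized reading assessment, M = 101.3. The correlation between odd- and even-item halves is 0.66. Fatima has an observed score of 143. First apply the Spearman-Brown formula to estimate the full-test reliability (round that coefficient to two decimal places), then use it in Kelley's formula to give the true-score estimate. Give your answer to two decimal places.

134.66

Spearman-Brown: ρ = 2r/(1 + r) = 2(0.66)/(1 + 0.66) = 1.320/1.66 = 0.7952 → 0.80
Weight the observed score by reliability and the mean by (1 − reliability): T̂ = 0.80·143 + 0.20·101.3 = 114.40 + 20.260 = 134.660.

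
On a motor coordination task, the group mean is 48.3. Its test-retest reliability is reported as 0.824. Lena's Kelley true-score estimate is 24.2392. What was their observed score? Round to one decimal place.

T̂ = ρX + (1 − ρ)μ  ⇒  X = (T̂ − (1 − ρ)μ) / ρ
X = (24.2392 − 0.176 × 48.3) / 0.824 = (24.2392 − 8.5008) / 0.824 = 15.7384 / 0.824 = 19.100

19.1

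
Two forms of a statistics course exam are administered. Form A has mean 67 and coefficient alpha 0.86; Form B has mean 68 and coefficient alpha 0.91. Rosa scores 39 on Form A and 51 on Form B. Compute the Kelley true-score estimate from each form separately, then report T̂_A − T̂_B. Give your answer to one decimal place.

T̂_A = 0.86(39) + 0.14(67) = 42.920
T̂_B = 0.91(51) + 0.09(68) = 52.530
T̂_A − T̂_B = -9.610

-9.6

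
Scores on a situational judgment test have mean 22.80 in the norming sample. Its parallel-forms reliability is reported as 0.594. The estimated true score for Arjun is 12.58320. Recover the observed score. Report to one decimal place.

T̂ = ρX + (1 − ρ)μ  ⇒  X = (T̂ − (1 − ρ)μ) / ρ
X = (12.58320 − 0.406 × 22.80) / 0.594 = (12.58320 − 9.25680) / 0.594 = 3.32640 / 0.594 = 5.600

5.6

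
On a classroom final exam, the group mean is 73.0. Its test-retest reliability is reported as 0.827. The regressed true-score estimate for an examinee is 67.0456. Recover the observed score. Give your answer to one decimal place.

65.8

T̂ = ρX + (1 − ρ)μ  ⇒  X = (T̂ − (1 − ρ)μ) / ρ
X = (67.0456 − 0.173 × 73.0) / 0.827 = (67.0456 − 12.6290) / 0.827 = 54.4166 / 0.827 = 65.800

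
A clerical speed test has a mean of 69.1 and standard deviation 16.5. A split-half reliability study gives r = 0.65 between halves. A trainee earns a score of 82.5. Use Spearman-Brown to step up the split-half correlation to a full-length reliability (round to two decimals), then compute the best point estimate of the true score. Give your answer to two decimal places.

79.69

Spearman-Brown: ρ = 2r/(1 + r) = 2(0.65)/(1 + 0.65) = 1.300/1.65 = 0.7879 → 0.79
T̂ = ρX + (1 − ρ)μ
  = 0.79 × 82.5 + 0.21 × 69.1
  = 65.175 + 14.511
  = 79.686
  ≈ 79.69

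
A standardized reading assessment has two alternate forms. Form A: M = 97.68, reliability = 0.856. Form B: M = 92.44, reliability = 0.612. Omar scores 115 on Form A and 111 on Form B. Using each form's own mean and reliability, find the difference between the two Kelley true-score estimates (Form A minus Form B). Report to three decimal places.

T̂_A = 0.856(115) + 0.144(97.68) = 112.50592
T̂_B = 0.612(111) + 0.388(92.44) = 103.79872
T̂_A − T̂_B = 8.70720

8.707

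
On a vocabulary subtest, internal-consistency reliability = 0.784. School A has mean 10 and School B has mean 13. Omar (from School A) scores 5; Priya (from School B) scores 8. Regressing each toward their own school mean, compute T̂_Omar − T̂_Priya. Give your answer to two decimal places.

T̂_Omar = 0.784(5) + 0.216(10) = 6.0800
T̂_Priya = 0.784(8) + 0.216(13) = 9.0800
Difference = 6.0800 − 9.0800 = -3.0000

-3.00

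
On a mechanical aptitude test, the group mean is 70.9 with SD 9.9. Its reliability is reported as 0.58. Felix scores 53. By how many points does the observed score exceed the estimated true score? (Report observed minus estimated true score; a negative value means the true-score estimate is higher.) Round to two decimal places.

Regress the observed score toward the mean by the unreliability: T̂ = 0.58·53 + 0.42·70.9 = 30.74 + 29.778 = 60.5180.
X − T̂ = 53 − 60.518 = -7.518 → -7.52

-7.52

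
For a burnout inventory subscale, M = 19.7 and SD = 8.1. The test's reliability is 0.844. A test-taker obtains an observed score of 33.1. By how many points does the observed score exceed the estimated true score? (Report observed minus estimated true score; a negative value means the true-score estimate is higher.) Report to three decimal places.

T̂ = ρX + (1 − ρ)μ
  = 0.844 × 33.1 + 0.156 × 19.7
  = 27.9364 + 3.0732
  = 31.00960
  ≈ 31.0096
X − T̂ = 33.1 − 31.0096 = 2.0904 → 2.090

2.090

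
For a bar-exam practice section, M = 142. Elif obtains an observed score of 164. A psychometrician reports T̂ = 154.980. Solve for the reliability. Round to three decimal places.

T̂ = ρX + (1 − ρ)μ  ⇒  T̂ − μ = ρ(X − μ)
ρ = (T̂ − μ)/(X − μ) = (154.980 − 142) / (164 − 142) = 12.980 / 22.0 = 0.59000

0.590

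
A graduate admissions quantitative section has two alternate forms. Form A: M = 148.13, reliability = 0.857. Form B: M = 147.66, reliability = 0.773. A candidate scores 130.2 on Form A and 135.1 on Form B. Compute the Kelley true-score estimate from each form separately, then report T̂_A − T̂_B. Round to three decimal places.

T̂_A = 0.857(130.2) + 0.143(148.13) = 132.76399
T̂_B = 0.773(135.1) + 0.227(147.66) = 137.95112
T̂_A − T̂_B = -5.18713

-5.187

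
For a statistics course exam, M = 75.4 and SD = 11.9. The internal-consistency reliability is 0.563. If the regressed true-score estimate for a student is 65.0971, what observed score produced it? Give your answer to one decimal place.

57.1

T̂ = ρX + (1 − ρ)μ  ⇒  X = (T̂ − (1 − ρ)μ) / ρ
X = (65.0971 − 0.437 × 75.4) / 0.563 = (65.0971 − 32.9498) / 0.563 = 32.1473 / 0.563 = 57.100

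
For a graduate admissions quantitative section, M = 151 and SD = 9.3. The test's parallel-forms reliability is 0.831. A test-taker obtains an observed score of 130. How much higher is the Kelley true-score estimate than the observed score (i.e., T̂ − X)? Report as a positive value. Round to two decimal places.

3.55

T̂ = ρX + (1 − ρ)μ
  = 0.831 × 130 + 0.169 × 151
  = 108.030 + 25.519
  = 133.5490
  ≈ 133.549
T̂ − X = 133.549 − 130 = 3.549 → 3.55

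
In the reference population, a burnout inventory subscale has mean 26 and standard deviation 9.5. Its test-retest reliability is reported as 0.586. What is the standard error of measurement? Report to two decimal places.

6.11

SEM = SD · √(1 − ρ) = 9.5 × √0.414 = 9.5 × 0.6434 = 6.113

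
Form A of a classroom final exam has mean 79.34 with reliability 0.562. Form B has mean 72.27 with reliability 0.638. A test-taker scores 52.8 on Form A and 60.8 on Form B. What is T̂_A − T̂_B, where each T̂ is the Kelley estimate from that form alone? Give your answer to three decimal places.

-0.528

T̂_A = 0.562(52.8) + 0.438(79.34) = 64.42452
T̂_B = 0.638(60.8) + 0.362(72.27) = 64.95214
T̂_A − T̂_B = -0.52762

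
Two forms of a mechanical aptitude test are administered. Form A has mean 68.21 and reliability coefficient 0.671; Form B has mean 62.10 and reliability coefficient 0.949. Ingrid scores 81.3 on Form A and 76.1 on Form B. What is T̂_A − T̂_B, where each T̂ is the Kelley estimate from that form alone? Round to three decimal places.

T̂_A = 0.671(81.3) + 0.329(68.21) = 76.99339
T̂_B = 0.949(76.1) + 0.051(62.10) = 75.38600
T̂_A − T̂_B = 1.60739

1.607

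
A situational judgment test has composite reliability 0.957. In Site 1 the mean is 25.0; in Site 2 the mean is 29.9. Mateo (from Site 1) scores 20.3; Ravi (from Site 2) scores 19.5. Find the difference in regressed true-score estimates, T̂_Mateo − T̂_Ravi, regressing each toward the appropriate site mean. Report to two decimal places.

0.55

T̂_Mateo = 0.957(20.3) + 0.043(25.0) = 20.5021
T̂_Ravi = 0.957(19.5) + 0.043(29.9) = 19.9472
Difference = 20.5021 − 19.9472 = 0.5549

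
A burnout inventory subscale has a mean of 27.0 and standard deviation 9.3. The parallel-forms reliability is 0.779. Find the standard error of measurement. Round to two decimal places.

SEM = SD · √(1 − ρ) = 9.3 × √0.221 = 9.3 × 0.4701 = 4.372

4.37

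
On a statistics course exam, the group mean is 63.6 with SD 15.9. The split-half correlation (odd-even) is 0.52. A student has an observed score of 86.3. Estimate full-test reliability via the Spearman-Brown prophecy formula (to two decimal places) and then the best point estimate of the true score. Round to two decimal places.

Spearman-Brown: ρ = 2r/(1 + r) = 2(0.52)/(1 + 0.52) = 1.040/1.52 = 0.6842 → 0.68
T̂ = 0.68(86.3) + 0.32(63.6) = 58.684 + 20.352 = 79.036 → 79.04

79.04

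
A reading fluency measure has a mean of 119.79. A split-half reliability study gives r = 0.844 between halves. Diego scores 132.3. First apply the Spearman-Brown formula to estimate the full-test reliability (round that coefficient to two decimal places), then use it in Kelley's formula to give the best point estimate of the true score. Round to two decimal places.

Spearman-Brown: ρ = 2r/(1 + r) = 2(0.844)/(1 + 0.844) = 1.6880/1.844 = 0.9154 → 0.92
Weight the observed score by reliability and the mean by (1 − reliability): T̂ = 0.92·132.3 + 0.08·119.79 = 121.716 + 9.5832 = 131.299.

131.30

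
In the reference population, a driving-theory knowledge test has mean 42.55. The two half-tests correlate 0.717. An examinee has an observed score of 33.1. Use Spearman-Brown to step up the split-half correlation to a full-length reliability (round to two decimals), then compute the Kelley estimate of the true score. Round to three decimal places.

34.612

Spearman-Brown: ρ = 2r/(1 + r) = 2(0.717)/(1 + 0.717) = 1.4340/1.717 = 0.8352 → 0.84
T̂ = 0.84(33.1) + 0.16(42.55) = 27.804 + 6.8080 = 34.6120 → 34.612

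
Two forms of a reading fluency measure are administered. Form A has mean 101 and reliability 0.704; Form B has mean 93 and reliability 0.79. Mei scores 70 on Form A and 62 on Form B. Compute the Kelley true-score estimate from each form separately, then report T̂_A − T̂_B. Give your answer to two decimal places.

10.67

T̂_A = 0.704(70) + 0.296(101) = 79.1760
T̂_B = 0.79(62) + 0.21(93) = 68.5100
T̂_A − T̂_B = 10.6660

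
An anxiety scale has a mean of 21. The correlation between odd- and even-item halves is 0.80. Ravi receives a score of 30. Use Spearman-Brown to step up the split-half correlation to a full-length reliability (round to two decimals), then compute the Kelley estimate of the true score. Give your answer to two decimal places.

Spearman-Brown: ρ = 2r/(1 + r) = 2(0.80)/(1 + 0.80) = 1.600/1.80 = 0.8889 → 0.89
T̂ = ρX + (1 − ρ)μ
  = 0.89 × 30 + 0.11 × 21
  = 26.70 + 2.31
  = 29.010
  ≈ 29.01

29.01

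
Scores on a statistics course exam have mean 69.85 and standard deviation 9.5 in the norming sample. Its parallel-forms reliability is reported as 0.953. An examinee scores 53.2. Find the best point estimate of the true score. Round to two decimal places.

53.98

T̂ = 0.953(53.2) + 0.047(69.85) = 50.6996 + 3.28295 = 53.983 → 53.98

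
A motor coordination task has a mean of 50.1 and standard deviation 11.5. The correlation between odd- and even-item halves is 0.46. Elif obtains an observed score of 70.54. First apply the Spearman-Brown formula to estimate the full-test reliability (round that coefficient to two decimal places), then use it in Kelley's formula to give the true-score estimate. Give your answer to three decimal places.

62.977

Spearman-Brown: ρ = 2r/(1 + r) = 2(0.46)/(1 + 0.46) = 0.920/1.46 = 0.6301 → 0.63
T̂ = ρX + (1 − ρ)μ
  = 0.63 × 70.54 + 0.37 × 50.1
  = 44.4402 + 18.537
  = 62.9772
  ≈ 62.977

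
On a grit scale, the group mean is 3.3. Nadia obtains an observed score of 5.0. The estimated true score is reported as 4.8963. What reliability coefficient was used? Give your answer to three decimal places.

0.939

T̂ = ρX + (1 − ρ)μ  ⇒  T̂ − μ = ρ(X − μ)
ρ = (T̂ − μ)/(X − μ) = (4.8963 − 3.3) / (5.0 − 3.3) = 1.5963 / 1.7 = 0.93900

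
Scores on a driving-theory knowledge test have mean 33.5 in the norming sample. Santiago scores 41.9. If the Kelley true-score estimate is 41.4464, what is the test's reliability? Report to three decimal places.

T̂ = ρX + (1 − ρ)μ  ⇒  T̂ − μ = ρ(X − μ)
ρ = (T̂ − μ)/(X − μ) = (41.4464 − 33.5) / (41.9 − 33.5) = 7.9464 / 8.4 = 0.94600

0.946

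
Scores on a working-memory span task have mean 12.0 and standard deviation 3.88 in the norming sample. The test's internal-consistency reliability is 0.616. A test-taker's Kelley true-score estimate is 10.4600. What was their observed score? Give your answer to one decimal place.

T̂ = ρX + (1 − ρ)μ  ⇒  X = (T̂ − (1 − ρ)μ) / ρ
X = (10.4600 − 0.384 × 12.0) / 0.616 = (10.4600 − 4.6080) / 0.616 = 5.8520 / 0.616 = 9.500

9.5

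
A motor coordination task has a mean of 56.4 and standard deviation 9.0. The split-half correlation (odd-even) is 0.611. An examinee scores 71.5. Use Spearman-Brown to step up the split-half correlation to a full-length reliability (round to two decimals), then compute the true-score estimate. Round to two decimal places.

Spearman-Brown: ρ = 2r/(1 + r) = 2(0.611)/(1 + 0.611) = 1.2220/1.611 = 0.7585 → 0.76
Kelley's formula gives T̂ = 0.76·71.5 + 0.24·56.4 = 54.340 + 13.536 = 67.876.

67.88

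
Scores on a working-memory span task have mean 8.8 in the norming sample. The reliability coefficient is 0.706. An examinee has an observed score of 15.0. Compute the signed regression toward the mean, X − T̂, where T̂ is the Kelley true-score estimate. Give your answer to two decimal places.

1.82

T̂ = ρX + (1 − ρ)μ
  = 0.706 × 15.0 + 0.294 × 8.8
  = 10.5900 + 2.5872
  = 13.1772
  ≈ 13.177
X − T̂ = 15.0 − 13.177 = 1.823 → 1.82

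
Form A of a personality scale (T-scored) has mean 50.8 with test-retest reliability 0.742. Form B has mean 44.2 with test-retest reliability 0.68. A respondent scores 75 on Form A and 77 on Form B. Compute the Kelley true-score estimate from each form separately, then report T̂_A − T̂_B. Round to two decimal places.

T̂_A = 0.742(75) + 0.258(50.8) = 68.7564
T̂_B = 0.68(77) + 0.32(44.2) = 66.5040
T̂_A − T̂_B = 2.2524

2.25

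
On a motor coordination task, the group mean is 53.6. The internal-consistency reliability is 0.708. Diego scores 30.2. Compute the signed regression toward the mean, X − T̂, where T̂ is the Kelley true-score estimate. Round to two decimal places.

Kelley's formula gives T̂ = 0.708·30.2 + 0.292·53.6 = 21.3816 + 15.6512 = 37.0328.
X − T̂ = 30.2 − 37.033 = -6.833 → -6.83

-6.83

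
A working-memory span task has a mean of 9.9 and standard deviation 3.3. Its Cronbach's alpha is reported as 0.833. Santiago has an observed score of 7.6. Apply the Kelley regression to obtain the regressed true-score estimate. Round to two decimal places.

7.98

T̂ = 0.833(7.6) + 0.167(9.9) = 6.3308 + 1.6533 = 7.984 → 7.98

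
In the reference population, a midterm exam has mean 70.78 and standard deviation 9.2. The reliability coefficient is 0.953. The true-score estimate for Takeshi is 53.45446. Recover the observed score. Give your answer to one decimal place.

T̂ = ρX + (1 − ρ)μ  ⇒  X = (T̂ − (1 − ρ)μ) / ρ
X = (53.45446 − 0.047 × 70.78) / 0.953 = (53.45446 − 3.32666) / 0.953 = 50.12780 / 0.953 = 52.600

52.6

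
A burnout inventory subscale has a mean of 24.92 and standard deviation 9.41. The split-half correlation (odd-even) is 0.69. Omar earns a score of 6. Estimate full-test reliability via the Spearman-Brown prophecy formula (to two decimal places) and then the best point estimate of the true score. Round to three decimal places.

Spearman-Brown: ρ = 2r/(1 + r) = 2(0.69)/(1 + 0.69) = 1.380/1.69 = 0.8166 → 0.82
T̂ = 0.82(6) + 0.18(24.92) = 4.92 + 4.4856 = 9.4056 → 9.406

9.406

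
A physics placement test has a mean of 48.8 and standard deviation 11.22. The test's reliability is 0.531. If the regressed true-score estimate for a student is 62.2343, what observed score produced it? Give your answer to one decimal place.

74.1

T̂ = ρX + (1 − ρ)μ  ⇒  X = (T̂ − (1 − ρ)μ) / ρ
X = (62.2343 − 0.469 × 48.8) / 0.531 = (62.2343 − 22.8872) / 0.531 = 39.3471 / 0.531 = 74.100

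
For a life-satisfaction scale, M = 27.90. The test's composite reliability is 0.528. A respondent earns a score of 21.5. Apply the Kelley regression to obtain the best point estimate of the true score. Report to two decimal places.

24.52

T̂ = 0.528(21.5) + 0.472(27.90) = 11.3520 + 13.16880 = 24.521 → 24.52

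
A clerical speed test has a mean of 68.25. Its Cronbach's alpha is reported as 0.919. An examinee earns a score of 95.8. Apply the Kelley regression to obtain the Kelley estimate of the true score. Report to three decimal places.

93.568

T̂ = ρX + (1 − ρ)μ
  = 0.919 × 95.8 + 0.081 × 68.25
  = 88.0402 + 5.52825
  = 93.5684
  ≈ 93.568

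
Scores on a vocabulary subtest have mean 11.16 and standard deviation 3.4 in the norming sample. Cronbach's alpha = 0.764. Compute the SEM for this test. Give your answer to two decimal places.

1.65

SEM = SD · √(1 − ρ) = 3.4 × √0.236 = 3.4 × 0.4858 = 1.652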